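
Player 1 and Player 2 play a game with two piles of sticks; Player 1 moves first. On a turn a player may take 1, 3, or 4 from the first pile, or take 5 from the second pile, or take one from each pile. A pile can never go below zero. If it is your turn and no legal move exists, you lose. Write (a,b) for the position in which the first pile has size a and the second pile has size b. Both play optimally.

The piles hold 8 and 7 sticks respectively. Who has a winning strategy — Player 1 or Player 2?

Player 2 wins.

Positions with no move are L. A position that does have a move is losing for the player to move precisely when every available move leads to a winning position for the opponent. Fill in the labels:
No move ever increases a pile, so every position that can arise here has a ≤ 8 and b ≤ 7; it is enough to label the cells with 0 ≤ a ≤ 8 and 0 ≤ b ≤ 7.
Every move lowers a or b (never raises either), so fill the grid row by row in increasing a, and left to right within a row: each cell's successors are then already labelled.
      b=0  b=1  b=2  b=3  b=4  b=5  b=6  b=7
a=0:    L    L    L    L    L    W    W    W
a=1:    W    W    W    W    W    W    L    L
a=2:    L    L    L    L    L    W    W    W
a=3:    W    W    W    W    W    W    L    L
a=4:    W    W    W    W    W    L    W    W
a=5:    W    W    W    W    W    W    W    W
a=6:    W    W    W    W    W    L    W    W
a=7:    L    L    L    L    L    W    W    W
a=8:    W    W    W    W    W    W    L    L
Cells with no legal move (terminal, hence L): (0,0), (0,1), (0,2), (0,3), (0,4).
The remaining L cells, each justified by listing all of its moves:
(1,6): only reaches (0,6)(W), (1,1)(W), (0,5)(W), all W → L
(1,7): only reaches (0,7)(W), (1,2)(W), (0,6)(W), all W → L
(2,0): only reaches (1,0)(W), which is W → L
(2,1): only reaches (1,1)(W), (1,0)(W), all W → L
(2,2): only reaches (1,2)(W), (1,1)(W), all W → L
(2,3): only reaches (1,3)(W), (1,2)(W), all W → L
(2,4): only reaches (1,4)(W), (1,3)(W), all W → L
(3,6): only reaches (2,6)(W), (0,6)(W), (3,1)(W), (2,5)(W), all W → L
(3,7): only reaches (2,7)(W), (0,7)(W), (3,2)(W), (2,6)(W), all W → L
(4,5): only reaches (3,5)(W), (1,5)(W), (0,5)(W), (4,0)(W), (3,4)(W), all W → L
(6,5): only reaches (5,5)(W), (3,5)(W), (2,5)(W), (6,0)(W), (5,4)(W), all W → L
(7,0): only reaches (6,0)(W), (4,0)(W), (3,0)(W), all W → L
(7,1): only reaches (6,1)(W), (4,1)(W), (3,1)(W), (6,0)(W), all W → L
(7,2): only reaches (6,2)(W), (4,2)(W), (3,2)(W), (6,1)(W), all W → L
(7,3): only reaches (6,3)(W), (4,3)(W), (3,3)(W), (6,2)(W), all W → L
(7,4): only reaches (6,4)(W), (4,4)(W), (3,4)(W), (6,3)(W), all W → L
(8,6): only reaches (7,6)(W), (5,6)(W), (4,6)(W), (8,1)(W), (7,5)(W), all W → L
(8,7): only reaches (7,7)(W), (5,7)(W), (4,7)(W), (8,2)(W), (7,6)(W), all W → L
Every other cell has at least one move into one of the L cells above, so it is W.
The starting position (8,7) is L: whatever Player 1 does, the opponent receives a W position.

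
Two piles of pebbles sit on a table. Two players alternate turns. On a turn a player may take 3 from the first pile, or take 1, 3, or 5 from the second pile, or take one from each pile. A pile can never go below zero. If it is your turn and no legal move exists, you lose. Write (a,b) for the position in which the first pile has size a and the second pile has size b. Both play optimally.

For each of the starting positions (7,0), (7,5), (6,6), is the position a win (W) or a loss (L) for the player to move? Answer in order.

Use the standard recursion: the mover loses at a terminal position; elsewhere, the mover wins exactly when some move hands the opponent an L position.
No move ever increases a pile, so every position that can arise here has a ≤ 7 and b ≤ 6; it is enough to label the cells with 0 ≤ a ≤ 7 and 0 ≤ b ≤ 6.
Every move lowers a or b (never raises either), so fill the grid row by row in increasing a, and left to right within a row: each cell's successors are then already labelled.
      b=0  b=1  b=2  b=3  b=4  b=5  b=6
a=0:    L    W    L    W    L    W    L
a=1:    L    W    L    W    L    W    L
a=2:    L    W    L    W    L    W    L
a=3:    W    W    W    W    W    W    W
a=4:    W    L    W    L    W    L    W
a=5:    W    L    W    L    W    L    W
a=6:    L    W    W    W    W    W    W
a=7:    L    W    L    W    L    W    L
Cells with no legal move (terminal, hence L): (0,0), (1,0), (2,0).
The remaining L cells, each justified by listing all of its moves:
(0,2): only reaches (0,1)(W), which is W → L
(0,4): only reaches (0,3)(W), (0,1)(W), all W → L
(0,6): only reaches (0,5)(W), (0,3)(W), (0,1)(W), all W → L
(1,2): only reaches (1,1)(W), (0,1)(W), all W → L
(1,4): only reaches (1,3)(W), (1,1)(W), (0,3)(W), all W → L
(1,6): only reaches (1,5)(W), (1,3)(W), (1,1)(W), (0,5)(W), all W → L
(2,2): only reaches (2,1)(W), (1,1)(W), all W → L
(2,4): only reaches (2,3)(W), (2,1)(W), (1,3)(W), all W → L
(2,6): only reaches (2,5)(W), (2,3)(W), (2,1)(W), (1,5)(W), all W → L
(4,1): only reaches (1,1)(W), (4,0)(W), (3,0)(W), all W → L
(4,3): only reaches (1,3)(W), (4,2)(W), (4,0)(W), (3,2)(W), all W → L
(4,5): only reaches (1,5)(W), (4,4)(W), (4,2)(W), (4,0)(W), (3,4)(W), all W → L
(5,1): only reaches (2,1)(W), (5,0)(W), (4,0)(W), all W → L
(5,3): only reaches (2,3)(W), (5,2)(W), (5,0)(W), (4,2)(W), all W → L
(5,5): only reaches (2,5)(W), (5,4)(W), (5,2)(W), (5,0)(W), (4,4)(W), all W → L
(6,0): only reaches (3,0)(W), which is W → L
(7,0): only reaches (4,0)(W), which is W → L
(7,2): only reaches (4,2)(W), (7,1)(W), (6,1)(W), all W → L
(7,4): only reaches (4,4)(W), (7,3)(W), (7,1)(W), (6,3)(W), all W → L
(7,6): only reaches (4,6)(W), (7,5)(W), (7,3)(W), (7,1)(W), (6,5)(W), all W → L
Every other cell has at least one move into one of the L cells above, so it is W.
(7,0): one of the L cells justified above, so L
(7,5): the move to (4,5) reaches an L cell, so W
(6,6): the move to (5,5) reaches an L cell, so W

(7,0): L, (7,5): W, (6,6): W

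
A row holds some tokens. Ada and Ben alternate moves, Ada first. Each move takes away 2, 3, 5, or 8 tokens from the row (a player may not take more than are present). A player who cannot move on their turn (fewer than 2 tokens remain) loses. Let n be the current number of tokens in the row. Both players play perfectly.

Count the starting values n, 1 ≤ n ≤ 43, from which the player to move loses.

10

Build the W/L table. Terminal = L. A non-terminal position is W if it has a move to some L; otherwise it is L.
n=0: no move → L
n=1: no move → L
n=2: reaches L-position 0 → W
n=3: reaches L-position 1 → W
n=4: reaches L-position 1 → W
n=5: reaches L-position 0 → W
n=6: reaches L-position 1 → W
n=7: only reaches 5(W), 4(W), 2(W), all W → L
n=8: reaches L-position 0 → W
n=9: reaches L-position 7 → W
n=10: reaches L-position 7 → W
n=11: only reaches 9(W), 8(W), 6(W), 3(W), all W → L
n=12: reaches L-position 7 → W
n=13: reaches L-position 11 → W
n=14: reaches L-position 11 → W
n=15: reaches L-position 7 → W
n=16: reaches L-position 11 → W
n=17: only reaches 15(W), 14(W), 12(W), 9(W), all W → L
n=18: only reaches 16(W), 15(W), 13(W), 10(W), all W → L
n=19: reaches L-position 17 → W
n=20: reaches L-position 18 → W
n=21: reaches L-position 18 → W
n=22: reaches L-position 17 → W
n=23: reaches L-position 18 → W
n=24: only reaches 22(W), 21(W), 19(W), 16(W), all W → L
n=25: reaches L-position 17 → W
n=26: reaches L-position 24 → W
n=27: reaches L-position 24 → W
n=28: only reaches 26(W), 25(W), 23(W), 20(W), all W → L
n=29: reaches L-position 24 → W
n=30: reaches L-position 28 → W
n=31: reaches L-position 28 → W
n=32: reaches L-position 24 → W
n=33: reaches L-position 28 → W
n=34: only reaches 32(W), 31(W), 29(W), 26(W), all W → L
n=35: only reaches 33(W), 32(W), 30(W), 27(W), all W → L
n=36: reaches L-position 34 → W
n=37: reaches L-position 35 → W
n=38: reaches L-position 35 → W
n=39: reaches L-position 34 → W
n=40: reaches L-position 35 → W
n=41: only reaches 39(W), 38(W), 36(W), 33(W), all W → L
n=42: reaches L-position 34 → W
n=43: reaches L-position 41 → W
L entries with 1 ≤ n ≤ 43 (n=0 is outside the asked range and is not counted): n = 1, 7, 11, 17, 18, 24, 28, 34, 35, 41; that makes 10.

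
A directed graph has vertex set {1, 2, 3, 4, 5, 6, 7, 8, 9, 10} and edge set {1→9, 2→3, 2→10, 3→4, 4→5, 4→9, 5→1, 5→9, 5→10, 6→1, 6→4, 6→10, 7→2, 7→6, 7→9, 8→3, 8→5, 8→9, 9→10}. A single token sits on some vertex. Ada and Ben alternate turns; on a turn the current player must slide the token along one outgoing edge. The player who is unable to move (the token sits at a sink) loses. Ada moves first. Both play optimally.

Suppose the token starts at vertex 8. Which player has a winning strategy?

Ben wins.

Build the W/L table. Terminal = L. A non-terminal position is W if it has a move to some L; otherwise it is L.
Every edge goes from a vertex to one that appears earlier in the order 10, 9, 1, 5, 4, 3, 6, 2, 7, 8, so processing vertices in that order labels each vertex after all of its successors.
10: no outgoing edge → L
9: W (go to 10, an L position)
1: L (sole option 9(W) is W)
5: W (go to 1, an L position)
4: L (options 5(W), 9(W) are all W)
3: W (go to 4, an L position)
6: W (go to 4, an L position)
2: W (go to 10, an L position)
7: L (options 2(W), 6(W), 9(W) are all W)
8: L (options 3(W), 5(W), 9(W) are all W)
Every move from 8 reaches a W position, so the mover loses.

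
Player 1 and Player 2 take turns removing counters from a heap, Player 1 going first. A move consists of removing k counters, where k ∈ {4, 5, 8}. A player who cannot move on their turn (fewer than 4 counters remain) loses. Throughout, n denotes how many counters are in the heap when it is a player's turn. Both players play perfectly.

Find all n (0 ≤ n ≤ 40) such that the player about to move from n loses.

0, 1, 2, 3, 12, 13, 14, 15, 24, 25, 26, 27, 36, 37, 38, 39

Positions with no move are L. A position that does have a move is losing for the player to move precisely when every available move leads to a winning position for the opponent. Fill in the labels:
n=0: no move → L
n=1: no move → L
n=2: no move → L
n=3: no move → L
n=4: reaches L-position 0 → W
n=5: reaches L-position 1 → W
n=6: reaches L-position 2 → W
n=7: reaches L-position 3 → W
n=8: reaches L-position 3 → W
n=9: reaches L-position 1 → W
n=10: reaches L-position 2 → W
n=11: reaches L-position 3 → W
n=12: only reaches 8(W), 7(W), 4(W), all W → L
n=13: only reaches 9(W), 8(W), 5(W), all W → L
n=14: only reaches 10(W), 9(W), 6(W), all W → L
n=15: only reaches 11(W), 10(W), 7(W), all W → L
n=16: reaches L-position 12 → W
n=17: reaches L-position 13 → W
n=18: reaches L-position 14 → W
n=19: reaches L-position 15 → W
n=20: reaches L-position 15 → W
n=21: reaches L-position 13 → W
n=22: reaches L-position 14 → W
n=23: reaches L-position 15 → W
n=24: only reaches 20(W), 19(W), 16(W), all W → L
n=25: only reaches 21(W), 20(W), 17(W), all W → L
n=26: only reaches 22(W), 21(W), 18(W), all W → L
n=27: only reaches 23(W), 22(W), 19(W), all W → L
n=28: reaches L-position 24 → W
n=29: reaches L-position 25 → W
n=30: reaches L-position 26 → W
n=31: reaches L-position 27 → W
n=32: reaches L-position 27 → W
n=33: reaches L-position 25 → W
n=34: reaches L-position 26 → W
n=35: reaches L-position 27 → W
n=36: only reaches 32(W), 31(W), 28(W), all W → L
n=37: only reaches 33(W), 32(W), 29(W), all W → L
n=38: only reaches 34(W), 33(W), 30(W), all W → L
n=39: only reaches 35(W), 34(W), 31(W), all W → L
n=40: reaches L-position 36 → W
Reading off the rows marked L gives the requested list; there are 16 such values of n.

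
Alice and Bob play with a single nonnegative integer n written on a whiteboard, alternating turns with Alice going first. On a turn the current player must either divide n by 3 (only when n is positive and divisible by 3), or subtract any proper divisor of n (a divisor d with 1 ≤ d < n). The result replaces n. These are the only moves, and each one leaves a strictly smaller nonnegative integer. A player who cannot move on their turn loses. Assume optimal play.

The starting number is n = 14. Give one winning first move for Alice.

Move to 7.

Label each position W (a win for the player to move) or L (a loss). A position with no legal move is L; any other position is W exactly when some move reaches an L, and L when every move reaches a W.
n=0: no move → L
n=1: no move → L
n=2: W (go to 1, an L position)
n=3: W (go to 1, an L position)
n=4: L (options 2(W), 3(W) are all W)
n=5: W (go to 4, an L position)
n=6: W (go to 4, an L position)
n=7: L (sole option 6(W) is W)
n=8: W (go to 4, an L position)
n=9: L (options 3(W), 6(W), 8(W) are all W)
n=10: W (go to 9, an L position)
n=11: L (sole option 10(W) is W)
n=12: W (go to 4, an L position)
n=13: L (sole option 12(W) is W)
n=14: W (go to 7, an L position)
From 14, the L positions reachable in one move are: 7, 13. Any move reaching one of these is winning.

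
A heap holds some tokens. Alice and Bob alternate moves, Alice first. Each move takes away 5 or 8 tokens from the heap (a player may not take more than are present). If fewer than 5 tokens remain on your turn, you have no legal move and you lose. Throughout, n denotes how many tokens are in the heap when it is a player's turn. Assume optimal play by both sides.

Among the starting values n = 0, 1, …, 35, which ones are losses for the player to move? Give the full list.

Use the standard recursion: the mover loses at a terminal position; elsewhere, the mover wins exactly when some move hands the opponent an L position.
n=0: no move → L
n=1: no move → L
n=2: no move → L
n=3: no move → L
n=4: no move → L
n=5: W (go to 0, an L position)
n=6: W (go to 1, an L position)
n=7: W (go to 2, an L position)
n=8: W (go to 3, an L position)
n=9: W (go to 4, an L position)
n=10: W (go to 2, an L position)
n=11: W (go to 3, an L position)
n=12: W (go to 4, an L position)
n=13: L (options 8(W), 5(W) are all W)
n=14: L (options 9(W), 6(W) are all W)
n=15: L (options 10(W), 7(W) are all W)
n=16: L (options 11(W), 8(W) are all W)
n=17: L (options 12(W), 9(W) are all W)
n=18: W (go to 13, an L position)
n=19: W (go to 14, an L position)
n=20: W (go to 15, an L position)
n=21: W (go to 16, an L position)
n=22: W (go to 17, an L position)
n=23: W (go to 15, an L position)
n=24: W (go to 16, an L position)
n=25: W (go to 17, an L position)
n=26: L (options 21(W), 18(W) are all W)
n=27: L (options 22(W), 19(W) are all W)
n=28: L (options 23(W), 20(W) are all W)
n=29: L (options 24(W), 21(W) are all W)
n=30: L (options 25(W), 22(W) are all W)
n=31: W (go to 26, an L position)
n=32: W (go to 27, an L position)
n=33: W (go to 28, an L position)
n=34: W (go to 29, an L position)
n=35: W (go to 30, an L position)
The losing starting values of n are exactly the entries labelled L in this table (15 of them).

0, 1, 2, 3, 4, 13, 14, 15, 16, 17, 26, 27, 28, 29, 30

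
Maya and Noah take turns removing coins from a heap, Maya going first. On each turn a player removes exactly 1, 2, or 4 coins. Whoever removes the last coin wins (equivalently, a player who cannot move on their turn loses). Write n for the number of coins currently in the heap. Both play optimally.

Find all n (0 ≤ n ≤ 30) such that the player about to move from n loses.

0, 3, 6, 9, 12, 15, 18, 21, 24, 27, 30

Build the W/L table. Terminal = L. A non-terminal position is W if it has a move to some L; otherwise it is L.
n=0: no move → L
n=1: reaches L-position 0 → W
n=2: reaches L-position 0 → W
n=3: only reaches 2(W), 1(W), all W → L
n=4: reaches L-position 3 → W
n=5: reaches L-position 3 → W
n=6: only reaches 5(W), 4(W), 2(W), all W → L
n=7: reaches L-position 6 → W
n=8: reaches L-position 6 → W
n=9: only reaches 8(W), 7(W), 5(W), all W → L
n=10: reaches L-position 9 → W
n=11: reaches L-position 9 → W
n=12: only reaches 11(W), 10(W), 8(W), all W → L
n=13: reaches L-position 12 → W
n=14: reaches L-position 12 → W
n=15: only reaches 14(W), 13(W), 11(W), all W → L
n=16: reaches L-position 15 → W
n=17: reaches L-position 15 → W
n=18: only reaches 17(W), 16(W), 14(W), all W → L
n=19: reaches L-position 18 → W
n=20: reaches L-position 18 → W
n=21: only reaches 20(W), 19(W), 17(W), all W → L
n=22: reaches L-position 21 → W
n=23: reaches L-position 21 → W
n=24: only reaches 23(W), 22(W), 20(W), all W → L
n=25: reaches L-position 24 → W
n=26: reaches L-position 24 → W
n=27: only reaches 26(W), 25(W), 23(W), all W → L
n=28: reaches L-position 27 → W
n=29: reaches L-position 27 → W
n=30: only reaches 29(W), 28(W), 26(W), all W → L
Reading off the rows marked L gives the requested list; there are 11 such values of n.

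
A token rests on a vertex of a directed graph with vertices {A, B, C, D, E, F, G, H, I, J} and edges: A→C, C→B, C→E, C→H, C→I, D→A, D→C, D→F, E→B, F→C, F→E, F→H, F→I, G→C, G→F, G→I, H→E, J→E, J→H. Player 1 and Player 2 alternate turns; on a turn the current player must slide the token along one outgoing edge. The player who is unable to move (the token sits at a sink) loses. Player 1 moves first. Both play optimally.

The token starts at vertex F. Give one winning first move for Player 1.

Move to H.

Positions with no move are L. A position that does have a move is losing for the player to move precisely when every available move leads to a winning position for the opponent. Fill in the labels:
Every edge goes from a vertex to one that appears earlier in the order B, I, E, H, C, F, G, A, J, D, so processing vertices in that order labels each vertex after all of its successors.
B: no outgoing edge → L
I: no outgoing edge → L
E: can move to B, which is L ⇒ W
H: the only move is to E(W), a W ⇒ L
C: can move to H, which is L ⇒ W
F: can move to H, which is L ⇒ W
G: can move to I, which is L ⇒ W
A: the only move is to C(W), a W ⇒ L
J: can move to H, which is L ⇒ W
D: can move to A, which is L ⇒ W
From F, the L positions reachable in one move are: H, I. Any move reaching one of these is winning.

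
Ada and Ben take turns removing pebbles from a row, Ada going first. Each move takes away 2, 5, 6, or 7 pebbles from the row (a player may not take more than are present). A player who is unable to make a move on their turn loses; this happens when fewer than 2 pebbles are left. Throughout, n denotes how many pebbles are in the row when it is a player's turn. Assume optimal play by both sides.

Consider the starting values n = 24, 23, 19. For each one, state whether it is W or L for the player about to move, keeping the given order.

Work bottom-up. With no move the player to move loses. Otherwise the position is W if at least one move leads to an L position for the opponent, and L if every move leads to a W.
n=0: no move → L
n=1: no move → L
n=2: reaches L-position 0 → W
n=3: reaches L-position 1 → W
n=4: only reaches 2(W), which is W → L
n=5: reaches L-position 0 → W
n=6: reaches L-position 4 → W
n=7: reaches L-position 1 → W
n=8: reaches L-position 1 → W
n=9: reaches L-position 4 → W
n=10: reaches L-position 4 → W
n=11: reaches L-position 4 → W
n=12: only reaches 10(W), 7(W), 6(W), 5(W), all W → L
n=13: only reaches 11(W), 8(W), 7(W), 6(W), all W → L
n=14: reaches L-position 12 → W
n=15: reaches L-position 13 → W
n=16: only reaches 14(W), 11(W), 10(W), 9(W), all W → L
n=17: reaches L-position 12 → W
n=18: reaches L-position 16 → W
n=19: reaches L-position 13 → W
n=20: reaches L-position 13 → W
n=21: reaches L-position 16 → W
n=22: reaches L-position 16 → W
n=23: reaches L-position 16 → W
n=24: only reaches 22(W), 19(W), 18(W), 17(W), all W → L

24: L, 23: W, 19: W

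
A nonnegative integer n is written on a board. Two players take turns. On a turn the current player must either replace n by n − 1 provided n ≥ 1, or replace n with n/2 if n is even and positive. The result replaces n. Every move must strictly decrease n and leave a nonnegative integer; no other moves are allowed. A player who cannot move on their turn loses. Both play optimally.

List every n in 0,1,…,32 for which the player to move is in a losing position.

0, 2, 5, 7, 9, 11, 13, 15, 17, 19, 21, 23, 25, 27, 29, 31

Label each position W (a win for the player to move) or L (a loss). A position with no legal move is L; any other position is W exactly when some move reaches an L, and L when every move reaches a W.
n=0: no move → L
n=1: reaches L-position 0 → W
n=2: only reaches 1(W), which is W → L
n=3: reaches L-position 2 → W
n=4: reaches L-position 2 → W
n=5: only reaches 4(W), which is W → L
n=6: reaches L-position 5 → W
n=7: only reaches 6(W), which is W → L
n=8: reaches L-position 7 → W
n=9: only reaches 8(W), which is W → L
n=10: reaches L-position 5 → W
n=11: only reaches 10(W), which is W → L
n=12: reaches L-position 11 → W
n=13: only reaches 12(W), which is W → L
n=14: reaches L-position 7 → W
n=15: only reaches 14(W), which is W → L
n=16: reaches L-position 15 → W
n=17: only reaches 16(W), which is W → L
n=18: reaches L-position 9 → W
n=19: only reaches 18(W), which is W → L
n=20: reaches L-position 19 → W
n=21: only reaches 20(W), which is W → L
n=22: reaches L-position 11 → W
n=23: only reaches 22(W), which is W → L
n=24: reaches L-position 23 → W
n=25: only reaches 24(W), which is W → L
n=26: reaches L-position 13 → W
n=27: only reaches 26(W), which is W → L
n=28: reaches L-position 27 → W
n=29: only reaches 28(W), which is W → L
n=30: reaches L-position 15 → W
n=31: only reaches 30(W), which is W → L
n=32: reaches L-position 31 → W
Reading off the rows marked L gives the requested list; there are 16 such values of n.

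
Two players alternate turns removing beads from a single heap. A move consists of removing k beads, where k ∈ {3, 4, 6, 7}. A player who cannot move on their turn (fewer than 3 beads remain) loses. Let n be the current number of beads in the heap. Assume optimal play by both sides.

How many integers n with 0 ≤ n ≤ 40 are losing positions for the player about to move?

13

Positions with no move are L. A position that does have a move is losing for the player to move precisely when every available move leads to a winning position for the opponent. Fill in the labels:
n=0: no move → L
n=1: no move → L
n=2: no move → L
n=3: reaches L-position 0 → W
n=4: reaches L-position 1 → W
n=5: reaches L-position 2 → W
n=6: reaches L-position 2 → W
n=7: reaches L-position 1 → W
n=8: reaches L-position 2 → W
n=9: reaches L-position 2 → W
n=10: only reaches 7(W), 6(W), 4(W), 3(W), all W → L
n=11: only reaches 8(W), 7(W), 5(W), 4(W), all W → L
n=12: only reaches 9(W), 8(W), 6(W), 5(W), all W → L
n=13: reaches L-position 10 → W
n=14: reaches L-position 11 → W
n=15: reaches L-position 12 → W
n=16: reaches L-position 12 → W
n=17: reaches L-position 11 → W
n=18: reaches L-position 12 → W
n=19: reaches L-position 12 → W
n=20: only reaches 17(W), 16(W), 14(W), 13(W), all W → L
n=21: only reaches 18(W), 17(W), 15(W), 14(W), all W → L
n=22: only reaches 19(W), 18(W), 16(W), 15(W), all W → L
n=23: reaches L-position 20 → W
n=24: reaches L-position 21 → W
n=25: reaches L-position 22 → W
n=26: reaches L-position 22 → W
n=27: reaches L-position 21 → W
n=28: reaches L-position 22 → W
n=29: reaches L-position 22 → W
n=30: only reaches 27(W), 26(W), 24(W), 23(W), all W → L
n=31: only reaches 28(W), 27(W), 25(W), 24(W), all W → L
n=32: only reaches 29(W), 28(W), 26(W), 25(W), all W → L
n=33: reaches L-position 30 → W
n=34: reaches L-position 31 → W
n=35: reaches L-position 32 → W
n=36: reaches L-position 32 → W
n=37: reaches L-position 31 → W
n=38: reaches L-position 32 → W
n=39: reaches L-position 32 → W
n=40: only reaches 37(W), 36(W), 34(W), 33(W), all W → L
L entries with 0 ≤ n ≤ 40: n = 0, 1, 2, 10, 11, 12, 20, 21, 22, 30, 31, 32, 40; that makes 13.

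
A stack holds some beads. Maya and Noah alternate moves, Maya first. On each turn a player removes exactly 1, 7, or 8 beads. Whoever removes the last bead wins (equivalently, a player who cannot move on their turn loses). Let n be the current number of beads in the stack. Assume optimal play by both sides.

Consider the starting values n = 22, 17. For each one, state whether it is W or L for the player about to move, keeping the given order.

22: W, 17: L

Positions with no move are L. A position that does have a move is losing for the player to move precisely when every available move leads to a winning position for the opponent. Fill in the labels:
n=0: no move → L
n=1: →0(L), so W
n=2: →1(W) only, which is W, so L
n=3: →2(L), so W
n=4: →3(W) only, which is W, so L
n=5: →4(L), so W
n=6: →5(W) only, which is W, so L
n=7: →6(L), so W
n=8: →0(L), so W
n=9: →2(L), so W
n=10: →2(L), so W
n=11: →4(L), so W
n=12: →4(L), so W
n=13: →6(L), so W
n=14: →6(L), so W
n=15: →14(W), 8(W), 7(W) — all W, so L
n=16: →15(L), so W
n=17: →16(W), 10(W), 9(W) — all W, so L
n=18: →17(L), so W
n=19: →18(W), 12(W), 11(W) — all W, so L
n=20: →19(L), so W
n=21: →20(W), 14(W), 13(W) — all W, so L
n=22: →21(L), so W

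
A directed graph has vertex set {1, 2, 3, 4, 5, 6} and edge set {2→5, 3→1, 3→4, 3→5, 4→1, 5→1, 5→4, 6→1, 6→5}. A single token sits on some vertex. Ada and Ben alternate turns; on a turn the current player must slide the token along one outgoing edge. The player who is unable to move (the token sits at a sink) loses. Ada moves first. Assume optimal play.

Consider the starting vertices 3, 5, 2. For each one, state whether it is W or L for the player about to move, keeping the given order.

Work bottom-up. With no move the player to move loses. Otherwise the position is W if at least one move leads to an L position for the opponent, and L if every move leads to a W.
Every edge goes from a vertex to one that appears earlier in the order 1, 4, 5, 3, 6, 2, so processing vertices in that order labels each vertex after all of its successors.
1: no outgoing edge → L
4: reaches L-position 1 → W
5: reaches L-position 1 → W
3: reaches L-position 1 → W
6: reaches L-position 1 → W
2: only reaches 5(W), which is W → L

3: W, 5: W, 2: L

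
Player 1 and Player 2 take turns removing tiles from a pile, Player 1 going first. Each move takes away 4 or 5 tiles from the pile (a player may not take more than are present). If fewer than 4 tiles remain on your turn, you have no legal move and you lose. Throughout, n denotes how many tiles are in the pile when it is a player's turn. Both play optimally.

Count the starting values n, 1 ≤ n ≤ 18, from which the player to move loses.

8

Use the standard recursion: the mover loses at a terminal position; elsewhere, the mover wins exactly when some move hands the opponent an L position.
n=0: no move → L
n=1: no move → L
n=2: no move → L
n=3: no move → L
n=4: W (go to 0, an L position)
n=5: W (go to 1, an L position)
n=6: W (go to 2, an L position)
n=7: W (go to 3, an L position)
n=8: W (go to 3, an L position)
n=9: L (options 5(W), 4(W) are all W)
n=10: L (options 6(W), 5(W) are all W)
n=11: L (options 7(W), 6(W) are all W)
n=12: L (options 8(W), 7(W) are all W)
n=13: W (go to 9, an L position)
n=14: W (go to 10, an L position)
n=15: W (go to 11, an L position)
n=16: W (go to 12, an L position)
n=17: W (go to 12, an L position)
n=18: L (options 14(W), 13(W) are all W)
L entries with 1 ≤ n ≤ 18 (n=0 is outside the asked range and is not counted): n = 1, 2, 3, 9, 10, 11, 12, 18; that makes 8.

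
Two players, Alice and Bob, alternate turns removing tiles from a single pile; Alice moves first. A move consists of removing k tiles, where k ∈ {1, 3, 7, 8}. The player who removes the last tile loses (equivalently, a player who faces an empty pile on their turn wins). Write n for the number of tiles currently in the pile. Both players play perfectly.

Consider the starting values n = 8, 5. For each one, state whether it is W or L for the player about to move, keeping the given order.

8: W, 5: L

Work bottom-up. With no move the player to move wins. Otherwise the position is W if at least one move leads to an L position for the opponent, and L if every move leads to a W.
n=0: no move; the opponent has just taken the last tile and therefore loses → W
n=1: →0(W) only, which is W, so L
n=2: →1(L), so W
n=3: →2(W), 0(W) — all W, so L
n=4: →3(L), so W
n=5: →4(W), 2(W) — all W, so L
n=6: →5(L), so W
n=7: →6(W), 4(W), 0(W) — all W, so L
n=8: →7(L), so W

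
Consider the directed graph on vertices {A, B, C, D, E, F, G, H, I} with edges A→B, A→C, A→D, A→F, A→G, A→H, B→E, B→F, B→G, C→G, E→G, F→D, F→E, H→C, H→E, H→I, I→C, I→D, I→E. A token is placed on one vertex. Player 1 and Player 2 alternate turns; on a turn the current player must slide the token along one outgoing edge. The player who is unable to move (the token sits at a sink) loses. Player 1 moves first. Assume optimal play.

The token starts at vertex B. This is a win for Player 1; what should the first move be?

Move to G.

Positions with no move are L. A position that does have a move is losing for the player to move precisely when every available move leads to a winning position for the opponent. Fill in the labels:
Every edge goes from a vertex to one that appears earlier in the order G, D, E, F, B, C, I, H, A, so processing vertices in that order labels each vertex after all of its successors.
G: no outgoing edge → L
D: no outgoing edge → L
E: reaches L-position G → W
F: reaches L-position D → W
B: reaches L-position G → W
C: reaches L-position G → W
I: reaches L-position D → W
H: only reaches I(W), C(W), E(W), all W → L
A: reaches L-position H → W
From B, the L positions reachable in one move are: G.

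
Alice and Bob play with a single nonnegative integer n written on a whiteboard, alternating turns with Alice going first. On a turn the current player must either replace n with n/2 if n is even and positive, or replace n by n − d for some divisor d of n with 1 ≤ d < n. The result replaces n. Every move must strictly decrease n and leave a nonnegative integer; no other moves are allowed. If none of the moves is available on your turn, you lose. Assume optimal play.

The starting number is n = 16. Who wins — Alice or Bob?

Work bottom-up. With no move the player to move loses. Otherwise the position is W if at least one move leads to an L position for the opponent, and L if every move leads to a W.
n=0: no move → L
n=1: no move → L
n=2: →1(L), so W
n=3: →2(W) only, which is W, so L
n=4: →3(L), so W
n=5: →4(W) only, which is W, so L
n=6: →3(L), so W
n=7: →6(W) only, which is W, so L
n=8: →7(L), so W
n=9: →6(W), 8(W) — all W, so L
n=10: →5(L), so W
n=11: →10(W) only, which is W, so L
n=12: →9(L), so W
n=13: →12(W) only, which is W, so L
n=14: →7(L), so W
n=15: →10(W), 12(W), 14(W) — all W, so L
n=16: →15(L), so W
From 16 Alice can move to 15, reaching an L position.

Alice wins.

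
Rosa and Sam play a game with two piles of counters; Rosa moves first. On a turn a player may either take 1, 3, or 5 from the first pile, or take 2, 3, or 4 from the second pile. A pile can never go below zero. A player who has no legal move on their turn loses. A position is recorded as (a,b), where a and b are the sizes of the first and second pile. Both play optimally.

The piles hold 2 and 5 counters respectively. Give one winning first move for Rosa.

Move to (2,1).

Positions with no move are L. A position that does have a move is losing for the player to move precisely when every available move leads to a winning position for the opponent. Fill in the labels:
No move ever increases a pile, so every position that can arise here has a ≤ 2 and b ≤ 5; it is enough to label the cells with 0 ≤ a ≤ 2 and 0 ≤ b ≤ 5.
Every move lowers a or b (never raises either), so fill the grid row by row in increasing a, and left to right within a row: each cell's successors are then already labelled.
      b=0  b=1  b=2  b=3  b=4  b=5
a=0:    L    L    W    W    W    W
a=1:    W    W    L    L    W    W
a=2:    L    L    W    W    W    W
Cells with no legal move (terminal, hence L): (0,0), (0,1).
The remaining L cells, each justified by listing all of its moves:
(1,2): L (options (0,2)(W), (1,0)(W) are all W)
(1,3): L (options (0,3)(W), (1,1)(W), (1,0)(W) are all W)
(2,0): L (sole option (1,0)(W) is W)
(2,1): L (sole option (1,1)(W) is W)
Every other cell has at least one move into one of the L cells above, so it is W.
From (2,5), the L positions reachable in one move are: (2,1).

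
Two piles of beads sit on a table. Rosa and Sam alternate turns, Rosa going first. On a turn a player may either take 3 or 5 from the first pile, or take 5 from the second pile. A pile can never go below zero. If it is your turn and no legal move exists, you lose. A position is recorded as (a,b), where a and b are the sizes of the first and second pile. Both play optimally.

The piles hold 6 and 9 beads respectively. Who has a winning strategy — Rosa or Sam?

Classify positions by backward induction: terminal positions (no move available) are L. From any other position, the mover wins iff some move reaches an L.
No move ever increases a pile, so every position that can arise here has a ≤ 6 and b ≤ 9; it is enough to label the cells with 0 ≤ a ≤ 6 and 0 ≤ b ≤ 9.
Every move lowers a or b (never raises either), so fill the grid row by row in increasing a, and left to right within a row: each cell's successors are then already labelled.
      b=0  b=1  b=2  b=3  b=4  b=5  b=6  b=7  b=8  b=9
a=0:    L    L    L    L    L    W    W    W    W    W
a=1:    L    L    L    L    L    W    W    W    W    W
a=2:    L    L    L    L    L    W    W    W    W    W
a=3:    W    W    W    W    W    L    L    L    L    L
a=4:    W    W    W    W    W    L    L    L    L    L
a=5:    W    W    W    W    W    L    L    L    L    L
a=6:    W    W    W    W    W    W    W    W    W    W
Cells with no legal move (terminal, hence L): (0,0), (0,1), (0,2), (0,3), (0,4), (1,0), (1,1), (1,2), (1,3), (1,4), (2,0), (2,1), (2,2), (2,3), (2,4).
The remaining L cells, each justified by listing all of its moves:
(3,5): →(0,5)(W), (3,0)(W) — all W, so L
(3,6): →(0,6)(W), (3,1)(W) — all W, so L
(3,7): →(0,7)(W), (3,2)(W) — all W, so L
(3,8): →(0,8)(W), (3,3)(W) — all W, so L
(3,9): →(0,9)(W), (3,4)(W) — all W, so L
(4,5): →(1,5)(W), (4,0)(W) — all W, so L
(4,6): →(1,6)(W), (4,1)(W) — all W, so L
(4,7): →(1,7)(W), (4,2)(W) — all W, so L
(4,8): →(1,8)(W), (4,3)(W) — all W, so L
(4,9): →(1,9)(W), (4,4)(W) — all W, so L
(5,5): →(2,5)(W), (0,5)(W), (5,0)(W) — all W, so L
(5,6): →(2,6)(W), (0,6)(W), (5,1)(W) — all W, so L
(5,7): →(2,7)(W), (0,7)(W), (5,2)(W) — all W, so L
(5,8): →(2,8)(W), (0,8)(W), (5,3)(W) — all W, so L
(5,9): →(2,9)(W), (0,9)(W), (5,4)(W) — all W, so L
Every other cell has at least one move into one of the L cells above, so it is W.
The starting position (6,9) is W: Rosa should move to (3,9), handing over an L position.

Rosa wins.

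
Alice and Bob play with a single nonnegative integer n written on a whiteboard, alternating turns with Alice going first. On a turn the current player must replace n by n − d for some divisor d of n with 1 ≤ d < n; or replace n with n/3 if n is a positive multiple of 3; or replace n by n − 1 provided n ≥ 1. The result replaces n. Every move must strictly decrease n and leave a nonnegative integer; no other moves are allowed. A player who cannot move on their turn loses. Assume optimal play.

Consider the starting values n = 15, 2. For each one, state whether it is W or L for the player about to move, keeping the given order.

15: W, 2: L

Work bottom-up. With no move the player to move loses. Otherwise the position is W if at least one move leads to an L position for the opponent, and L if every move leads to a W.
n=0: no move → L
n=1: can move to 0, which is L ⇒ W
n=2: the only move is to 1(W), a W ⇒ L
n=3: can move to 2, which is L ⇒ W
n=4: can move to 2, which is L ⇒ W
n=5: the only move is to 4(W), a W ⇒ L
n=6: can move to 2, which is L ⇒ W
n=7: the only move is to 6(W), a W ⇒ L
n=8: can move to 7, which is L ⇒ W
n=9: moves to 3(W), 6(W), 8(W); every one is W ⇒ L
n=10: can move to 5, which is L ⇒ W
n=11: the only move is to 10(W), a W ⇒ L
n=12: can move to 9, which is L ⇒ W
n=13: the only move is to 12(W), a W ⇒ L
n=14: can move to 7, which is L ⇒ W
n=15: can move to 5, which is L ⇒ W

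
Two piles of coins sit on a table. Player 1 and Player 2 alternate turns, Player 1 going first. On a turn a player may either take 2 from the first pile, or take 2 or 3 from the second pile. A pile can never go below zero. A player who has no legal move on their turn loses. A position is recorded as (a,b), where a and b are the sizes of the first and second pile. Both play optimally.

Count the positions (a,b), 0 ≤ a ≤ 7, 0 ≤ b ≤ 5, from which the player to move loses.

Classify positions by backward induction: terminal positions (no move available) are L. From any other position, the mover wins iff some move reaches an L.
Every move lowers a or b (never raises either), so fill the grid row by row in increasing a, and left to right within a row: each cell's successors are then already labelled.
      b=0  b=1  b=2  b=3  b=4  b=5
a=0:    L    L    W    W    W    L
a=1:    L    L    W    W    W    L
a=2:    W    W    L    L    W    W
a=3:    W    W    L    L    W    W
a=4:    L    L    W    W    W    L
a=5:    L    L    W    W    W    L
a=6:    W    W    L    L    W    W
a=7:    W    W    L    L    W    W
Cells with no legal move (terminal, hence L): (0,0), (0,1), (1,0), (1,1).
The remaining L cells, each justified by listing all of its moves:
(0,5): only reaches (0,3)(W), (0,2)(W), all W → L
(1,5): only reaches (1,3)(W), (1,2)(W), all W → L
(2,2): only reaches (0,2)(W), (2,0)(W), all W → L
(2,3): only reaches (0,3)(W), (2,1)(W), (2,0)(W), all W → L
(3,2): only reaches (1,2)(W), (3,0)(W), all W → L
(3,3): only reaches (1,3)(W), (3,1)(W), (3,0)(W), all W → L
(4,0): only reaches (2,0)(W), which is W → L
(4,1): only reaches (2,1)(W), which is W → L
(4,5): only reaches (2,5)(W), (4,3)(W), (4,2)(W), all W → L
(5,0): only reaches (3,0)(W), which is W → L
(5,1): only reaches (3,1)(W), which is W → L
(5,5): only reaches (3,5)(W), (5,3)(W), (5,2)(W), all W → L
(6,2): only reaches (4,2)(W), (6,0)(W), all W → L
(6,3): only reaches (4,3)(W), (6,1)(W), (6,0)(W), all W → L
(7,2): only reaches (5,2)(W), (7,0)(W), all W → L
(7,3): only reaches (5,3)(W), (7,1)(W), (7,0)(W), all W → L
Every other cell has at least one move into one of the L cells above, so it is W.
L cells per row: a=0: 3, a=1: 3, a=2: 2, a=3: 2, a=4: 3, a=5: 3, a=6: 2, a=7: 2; total 20.

20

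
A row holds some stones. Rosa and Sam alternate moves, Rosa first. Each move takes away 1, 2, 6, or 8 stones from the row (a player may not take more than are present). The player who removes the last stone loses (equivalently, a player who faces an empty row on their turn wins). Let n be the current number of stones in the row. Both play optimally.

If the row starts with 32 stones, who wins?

Sam wins.

Build the W/L table. Terminal = W. A non-terminal position is W if it has a move to some L; otherwise it is L.
n=0: no move; the opponent has just taken the last stone and therefore loses → W
n=1: the only move is to 0(W), a W ⇒ L
n=2: can move to 1, which is L ⇒ W
n=3: can move to 1, which is L ⇒ W
n=4: moves to 3(W), 2(W); every one is W ⇒ L
n=5: can move to 4, which is L ⇒ W
n=6: can move to 4, which is L ⇒ W
n=7: can move to 1, which is L ⇒ W
n=8: moves to 7(W), 6(W), 2(W), 0(W); every one is W ⇒ L
n=9: can move to 8, which is L ⇒ W
n=10: can move to 8, which is L ⇒ W
n=11: moves to 10(W), 9(W), 5(W), 3(W); every one is W ⇒ L
n=12: can move to 11, which is L ⇒ W
n=13: can move to 11, which is L ⇒ W
n=14: can move to 8, which is L ⇒ W
n=15: moves to 14(W), 13(W), 9(W), 7(W); every one is W ⇒ L
n=16: can move to 15, which is L ⇒ W
n=17: can move to 15, which is L ⇒ W
n=18: moves to 17(W), 16(W), 12(W), 10(W); every one is W ⇒ L
n=19: can move to 18, which is L ⇒ W
n=20: can move to 18, which is L ⇒ W
n=21: can move to 15, which is L ⇒ W
n=22: moves to 21(W), 20(W), 16(W), 14(W); every one is W ⇒ L
n=23: can move to 22, which is L ⇒ W
n=24: can move to 22, which is L ⇒ W
n=25: moves to 24(W), 23(W), 19(W), 17(W); every one is W ⇒ L
n=26: can move to 25, which is L ⇒ W
n=27: can move to 25, which is L ⇒ W
n=28: can move to 22, which is L ⇒ W
n=29: moves to 28(W), 27(W), 23(W), 21(W); every one is W ⇒ L
n=30: can move to 29, which is L ⇒ W
n=31: can move to 29, which is L ⇒ W
n=32: moves to 31(W), 30(W), 26(W), 24(W); every one is W ⇒ L
Every move from 32 reaches a W position, so the mover loses.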